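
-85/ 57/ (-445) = 17/ 5073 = 0.00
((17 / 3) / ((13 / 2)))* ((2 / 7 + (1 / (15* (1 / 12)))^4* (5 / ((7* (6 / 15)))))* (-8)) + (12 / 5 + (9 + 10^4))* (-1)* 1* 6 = -410015246 / 6825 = -60075.49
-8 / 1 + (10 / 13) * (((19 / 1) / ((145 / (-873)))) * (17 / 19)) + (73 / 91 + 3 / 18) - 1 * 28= -1801327 / 15834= -113.76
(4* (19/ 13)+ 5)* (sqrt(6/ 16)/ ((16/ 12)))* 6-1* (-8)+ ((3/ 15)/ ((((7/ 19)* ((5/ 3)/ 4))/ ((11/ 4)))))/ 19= 38.08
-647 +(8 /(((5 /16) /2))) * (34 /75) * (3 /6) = -238273 /375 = -635.39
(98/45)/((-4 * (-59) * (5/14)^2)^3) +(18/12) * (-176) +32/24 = -37930922532898/144407109375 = -262.67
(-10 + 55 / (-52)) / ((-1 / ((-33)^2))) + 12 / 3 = 626383 / 52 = 12045.83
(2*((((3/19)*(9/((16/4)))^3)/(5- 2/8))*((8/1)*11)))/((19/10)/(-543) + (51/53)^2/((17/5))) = 366938293590/1480309019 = 247.88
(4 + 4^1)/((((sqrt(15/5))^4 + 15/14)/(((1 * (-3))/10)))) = -0.24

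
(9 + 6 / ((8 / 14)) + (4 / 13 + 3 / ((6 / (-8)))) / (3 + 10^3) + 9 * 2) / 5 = 7.50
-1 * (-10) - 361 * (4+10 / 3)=-7912 / 3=-2637.33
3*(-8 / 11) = -24 / 11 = -2.18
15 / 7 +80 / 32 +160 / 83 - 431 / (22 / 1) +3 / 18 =-492887 / 38346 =-12.85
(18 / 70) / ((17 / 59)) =531 / 595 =0.89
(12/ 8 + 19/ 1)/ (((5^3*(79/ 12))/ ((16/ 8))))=492/ 9875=0.05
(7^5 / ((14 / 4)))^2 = 23059204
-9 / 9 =-1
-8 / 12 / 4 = -1 / 6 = -0.17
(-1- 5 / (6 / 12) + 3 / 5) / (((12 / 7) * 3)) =-91 / 45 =-2.02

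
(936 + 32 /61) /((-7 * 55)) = -57128 /23485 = -2.43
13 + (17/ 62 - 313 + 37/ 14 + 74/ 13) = -822013/ 2821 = -291.39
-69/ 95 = -0.73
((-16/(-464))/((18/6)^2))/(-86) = -0.00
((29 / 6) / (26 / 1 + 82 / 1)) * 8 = 29 / 81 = 0.36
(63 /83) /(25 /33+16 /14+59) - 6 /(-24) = 76616 /291911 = 0.26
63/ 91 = 0.69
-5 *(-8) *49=1960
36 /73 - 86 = -6242 /73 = -85.51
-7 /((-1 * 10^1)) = 7 /10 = 0.70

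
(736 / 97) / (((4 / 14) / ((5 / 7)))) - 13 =579 / 97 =5.97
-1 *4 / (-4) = 1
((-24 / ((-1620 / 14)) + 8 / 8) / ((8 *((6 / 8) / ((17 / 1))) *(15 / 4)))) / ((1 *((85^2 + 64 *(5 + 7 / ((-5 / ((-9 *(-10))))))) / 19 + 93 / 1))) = 52649 / 3790800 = 0.01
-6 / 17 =-0.35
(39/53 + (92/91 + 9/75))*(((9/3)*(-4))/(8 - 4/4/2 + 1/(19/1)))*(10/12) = -17107144/6921005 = -2.47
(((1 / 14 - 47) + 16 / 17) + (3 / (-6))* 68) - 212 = -69493 / 238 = -291.99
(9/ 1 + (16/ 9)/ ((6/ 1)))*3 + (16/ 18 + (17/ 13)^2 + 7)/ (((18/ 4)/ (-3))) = 98057/ 4563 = 21.49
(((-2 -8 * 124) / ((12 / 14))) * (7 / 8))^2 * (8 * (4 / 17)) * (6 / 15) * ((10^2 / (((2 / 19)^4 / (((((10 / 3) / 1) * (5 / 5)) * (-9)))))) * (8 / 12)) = -1932232354837225 / 153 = -12628969639458.99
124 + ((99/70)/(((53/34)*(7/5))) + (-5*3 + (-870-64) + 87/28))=-8531091/10388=-821.24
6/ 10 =3/ 5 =0.60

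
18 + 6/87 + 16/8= 582/29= 20.07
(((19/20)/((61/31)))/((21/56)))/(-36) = -589/16470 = -0.04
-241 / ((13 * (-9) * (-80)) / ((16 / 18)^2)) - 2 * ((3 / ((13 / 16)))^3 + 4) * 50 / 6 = -7252497916 / 8008065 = -905.65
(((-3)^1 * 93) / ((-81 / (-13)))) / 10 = -403 / 90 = -4.48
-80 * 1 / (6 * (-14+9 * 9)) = -40 / 201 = -0.20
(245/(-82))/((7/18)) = -315/41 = -7.68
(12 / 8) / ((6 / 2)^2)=1 / 6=0.17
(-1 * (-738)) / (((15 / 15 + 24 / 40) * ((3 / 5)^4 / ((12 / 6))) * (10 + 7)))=128125 / 306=418.71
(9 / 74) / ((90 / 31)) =31 / 740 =0.04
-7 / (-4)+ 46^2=8471 / 4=2117.75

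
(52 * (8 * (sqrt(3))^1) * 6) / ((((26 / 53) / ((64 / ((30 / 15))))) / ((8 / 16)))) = 81408 * sqrt(3) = 141002.79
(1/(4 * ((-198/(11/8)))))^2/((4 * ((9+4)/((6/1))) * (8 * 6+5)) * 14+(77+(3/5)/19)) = 95/205114318848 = 0.00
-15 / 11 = -1.36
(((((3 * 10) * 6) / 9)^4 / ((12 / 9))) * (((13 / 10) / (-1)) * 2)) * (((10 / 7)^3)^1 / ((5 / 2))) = -124800000 / 343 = -363848.40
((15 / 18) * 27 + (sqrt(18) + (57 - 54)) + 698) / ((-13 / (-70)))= 210 * sqrt(2) / 13 + 50645 / 13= 3918.61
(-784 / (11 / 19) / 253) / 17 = -14896 / 47311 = -0.31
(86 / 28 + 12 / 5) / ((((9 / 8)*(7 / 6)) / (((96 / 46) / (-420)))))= -12256 / 591675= -0.02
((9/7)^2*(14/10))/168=27/1960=0.01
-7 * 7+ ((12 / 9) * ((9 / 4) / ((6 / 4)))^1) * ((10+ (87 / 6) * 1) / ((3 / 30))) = 441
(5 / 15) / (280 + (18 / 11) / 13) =143 / 120174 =0.00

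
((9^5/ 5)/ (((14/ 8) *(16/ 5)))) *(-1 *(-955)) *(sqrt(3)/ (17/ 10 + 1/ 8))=563917950 *sqrt(3)/ 511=1911417.89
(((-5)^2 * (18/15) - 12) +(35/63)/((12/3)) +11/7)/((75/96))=39736/1575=25.23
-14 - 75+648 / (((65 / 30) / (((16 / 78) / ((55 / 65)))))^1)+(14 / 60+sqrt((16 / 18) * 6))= -69769 / 4290+4 * sqrt(3) / 3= -13.95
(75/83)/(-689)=-75/57187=-0.00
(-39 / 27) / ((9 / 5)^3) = -1625 / 6561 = -0.25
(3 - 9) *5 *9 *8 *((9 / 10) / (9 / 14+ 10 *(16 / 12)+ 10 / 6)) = -9072 / 73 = -124.27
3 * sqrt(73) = 25.63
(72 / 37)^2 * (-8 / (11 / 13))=-539136 / 15059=-35.80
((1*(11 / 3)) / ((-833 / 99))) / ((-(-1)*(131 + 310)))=-121 / 122451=-0.00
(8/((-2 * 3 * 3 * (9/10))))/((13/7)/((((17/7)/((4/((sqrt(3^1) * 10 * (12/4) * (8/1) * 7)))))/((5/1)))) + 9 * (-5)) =247520 * sqrt(3)/334477151037 + 135945600/12388042631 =0.01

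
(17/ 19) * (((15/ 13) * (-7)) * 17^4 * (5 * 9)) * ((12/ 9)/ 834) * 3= -4472549550/ 34333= -130269.70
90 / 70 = 9 / 7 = 1.29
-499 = -499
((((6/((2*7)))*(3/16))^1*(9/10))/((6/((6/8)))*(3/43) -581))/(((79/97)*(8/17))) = -5743467/17666978560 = -0.00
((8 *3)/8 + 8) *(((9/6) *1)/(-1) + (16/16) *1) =-11/2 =-5.50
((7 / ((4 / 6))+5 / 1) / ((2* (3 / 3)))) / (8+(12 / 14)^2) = 1519 / 1712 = 0.89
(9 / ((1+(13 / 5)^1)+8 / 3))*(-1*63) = -8505 / 94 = -90.48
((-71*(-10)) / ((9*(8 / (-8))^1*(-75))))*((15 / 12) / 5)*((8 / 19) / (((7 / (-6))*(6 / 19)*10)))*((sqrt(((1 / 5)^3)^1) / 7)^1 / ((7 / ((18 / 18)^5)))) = -142*sqrt(5) / 5788125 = -0.00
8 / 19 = 0.42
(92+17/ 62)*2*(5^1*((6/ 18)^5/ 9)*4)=38140/ 22599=1.69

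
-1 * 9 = -9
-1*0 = 0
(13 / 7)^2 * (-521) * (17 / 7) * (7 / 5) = -1496833 / 245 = -6109.52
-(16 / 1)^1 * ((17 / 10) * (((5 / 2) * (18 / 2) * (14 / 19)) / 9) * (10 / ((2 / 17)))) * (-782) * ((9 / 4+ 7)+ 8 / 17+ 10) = 1247907780 / 19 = 65679356.84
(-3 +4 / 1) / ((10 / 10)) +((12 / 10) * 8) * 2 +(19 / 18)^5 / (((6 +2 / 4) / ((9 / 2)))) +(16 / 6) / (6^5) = 21.11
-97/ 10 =-9.70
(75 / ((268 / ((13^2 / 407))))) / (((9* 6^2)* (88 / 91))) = 384475 / 1036658304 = 0.00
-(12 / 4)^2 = -9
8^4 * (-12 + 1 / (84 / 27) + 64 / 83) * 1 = -25957376 / 581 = -44677.07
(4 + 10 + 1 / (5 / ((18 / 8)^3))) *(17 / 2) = 88553 / 640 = 138.36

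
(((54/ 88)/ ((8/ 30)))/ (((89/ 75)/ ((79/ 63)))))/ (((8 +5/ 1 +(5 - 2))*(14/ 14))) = 266625/ 1754368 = 0.15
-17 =-17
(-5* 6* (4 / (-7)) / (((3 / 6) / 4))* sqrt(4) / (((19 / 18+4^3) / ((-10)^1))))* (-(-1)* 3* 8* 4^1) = -33177600 / 8197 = -4047.53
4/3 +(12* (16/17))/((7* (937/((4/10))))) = 2231212/1672545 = 1.33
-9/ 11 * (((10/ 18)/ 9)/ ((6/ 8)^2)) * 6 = -160/ 297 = -0.54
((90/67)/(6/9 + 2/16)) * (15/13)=32400/16549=1.96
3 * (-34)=-102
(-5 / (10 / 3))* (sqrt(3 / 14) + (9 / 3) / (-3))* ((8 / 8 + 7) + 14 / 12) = 55 / 4 - 55* sqrt(42) / 56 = 7.38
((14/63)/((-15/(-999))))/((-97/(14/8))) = -259/970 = -0.27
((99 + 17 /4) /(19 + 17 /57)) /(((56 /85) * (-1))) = -57171 /7040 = -8.12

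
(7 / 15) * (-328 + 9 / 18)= -917 / 6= -152.83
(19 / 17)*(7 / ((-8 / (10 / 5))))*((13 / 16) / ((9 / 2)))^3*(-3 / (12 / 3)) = 292201 / 33841152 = 0.01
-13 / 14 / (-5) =13 / 70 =0.19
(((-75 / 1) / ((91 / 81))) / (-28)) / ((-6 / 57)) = -115425 / 5096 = -22.65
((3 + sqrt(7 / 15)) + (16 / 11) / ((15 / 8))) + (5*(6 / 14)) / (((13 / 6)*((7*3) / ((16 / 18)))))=sqrt(105) / 15 + 401251 / 105105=4.50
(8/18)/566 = 0.00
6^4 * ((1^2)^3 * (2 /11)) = 2592 /11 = 235.64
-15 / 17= -0.88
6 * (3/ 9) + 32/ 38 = 54/ 19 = 2.84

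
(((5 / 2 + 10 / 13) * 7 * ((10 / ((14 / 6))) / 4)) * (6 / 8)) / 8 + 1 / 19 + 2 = 4.35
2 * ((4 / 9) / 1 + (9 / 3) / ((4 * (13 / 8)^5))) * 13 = 3412712 / 257049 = 13.28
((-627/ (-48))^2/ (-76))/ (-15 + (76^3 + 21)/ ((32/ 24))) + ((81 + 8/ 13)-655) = -228454488221/ 398431488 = -573.38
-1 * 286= -286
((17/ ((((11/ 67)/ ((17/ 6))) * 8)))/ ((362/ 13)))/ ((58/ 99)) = 755157/ 335936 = 2.25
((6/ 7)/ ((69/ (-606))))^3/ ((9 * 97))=-197817792/ 404808257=-0.49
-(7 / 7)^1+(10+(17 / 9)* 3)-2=38 / 3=12.67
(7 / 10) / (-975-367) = -7 / 13420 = -0.00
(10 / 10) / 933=1 / 933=0.00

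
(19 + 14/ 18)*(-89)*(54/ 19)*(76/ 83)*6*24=-54749952/ 83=-659637.98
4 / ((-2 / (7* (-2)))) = 28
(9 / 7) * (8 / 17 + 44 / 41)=9684 / 4879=1.98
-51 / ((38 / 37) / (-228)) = 11322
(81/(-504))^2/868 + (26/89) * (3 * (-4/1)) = -849271767/242262272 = -3.51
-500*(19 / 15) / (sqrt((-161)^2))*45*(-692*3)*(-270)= -15974820000 / 161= -99222484.47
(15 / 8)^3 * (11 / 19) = 37125 / 9728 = 3.82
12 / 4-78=-75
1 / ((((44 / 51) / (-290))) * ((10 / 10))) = -7395 / 22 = -336.14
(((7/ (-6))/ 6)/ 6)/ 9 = -0.00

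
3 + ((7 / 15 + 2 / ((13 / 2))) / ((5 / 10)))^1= 887 / 195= 4.55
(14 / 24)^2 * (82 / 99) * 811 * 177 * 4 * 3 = 96128641 / 198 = 485498.19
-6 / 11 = -0.55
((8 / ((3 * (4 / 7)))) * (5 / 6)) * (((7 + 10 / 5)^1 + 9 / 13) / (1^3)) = 490 / 13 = 37.69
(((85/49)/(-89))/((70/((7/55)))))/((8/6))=-51/1918840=-0.00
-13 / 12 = -1.08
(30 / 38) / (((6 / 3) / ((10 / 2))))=75 / 38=1.97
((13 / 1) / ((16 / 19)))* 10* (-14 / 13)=-166.25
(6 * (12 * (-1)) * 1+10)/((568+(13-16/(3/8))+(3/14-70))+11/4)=-5208/39589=-0.13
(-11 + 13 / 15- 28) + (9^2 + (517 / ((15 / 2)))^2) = 1078801 / 225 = 4794.67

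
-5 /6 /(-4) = 5 /24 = 0.21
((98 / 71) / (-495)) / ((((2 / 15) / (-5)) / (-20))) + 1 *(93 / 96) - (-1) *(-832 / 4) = -209.12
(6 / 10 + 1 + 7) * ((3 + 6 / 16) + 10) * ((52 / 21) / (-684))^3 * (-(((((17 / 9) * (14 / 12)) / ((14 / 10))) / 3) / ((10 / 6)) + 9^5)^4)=1045001177622202319537484180143117 / 15750024946205639040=66349176029334.17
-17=-17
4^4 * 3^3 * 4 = 27648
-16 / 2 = -8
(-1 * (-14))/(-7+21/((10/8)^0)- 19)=-14/5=-2.80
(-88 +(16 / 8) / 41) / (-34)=1803 / 697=2.59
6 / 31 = 0.19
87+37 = 124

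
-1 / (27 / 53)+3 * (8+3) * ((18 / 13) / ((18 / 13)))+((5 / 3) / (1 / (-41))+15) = -602 / 27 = -22.30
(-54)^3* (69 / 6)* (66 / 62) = -59757588 / 31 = -1927664.13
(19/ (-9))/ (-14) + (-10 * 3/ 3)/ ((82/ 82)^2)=-1241/ 126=-9.85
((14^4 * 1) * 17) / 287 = 93296 / 41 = 2275.51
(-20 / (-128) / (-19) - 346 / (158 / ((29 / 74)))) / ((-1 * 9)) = 171087 / 1777184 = 0.10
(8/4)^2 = 4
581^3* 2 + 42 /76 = 14905343537 /38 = 392245882.55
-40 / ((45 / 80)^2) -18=-11698 / 81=-144.42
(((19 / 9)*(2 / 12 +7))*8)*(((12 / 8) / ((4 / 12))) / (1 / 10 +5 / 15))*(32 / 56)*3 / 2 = 98040 / 91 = 1077.36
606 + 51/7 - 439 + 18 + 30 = 1556/7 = 222.29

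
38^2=1444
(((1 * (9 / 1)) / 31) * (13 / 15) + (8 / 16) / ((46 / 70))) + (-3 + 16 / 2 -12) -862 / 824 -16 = -33831341 / 1468780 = -23.03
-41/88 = -0.47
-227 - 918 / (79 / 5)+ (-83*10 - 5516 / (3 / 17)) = -7672267 / 237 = -32372.43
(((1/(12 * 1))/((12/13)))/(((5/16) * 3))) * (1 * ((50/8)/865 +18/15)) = 54301/467100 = 0.12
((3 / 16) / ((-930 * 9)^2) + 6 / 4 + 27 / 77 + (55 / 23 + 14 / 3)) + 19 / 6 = 7990347515371 / 661710772800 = 12.08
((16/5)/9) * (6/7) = 32/105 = 0.30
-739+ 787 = 48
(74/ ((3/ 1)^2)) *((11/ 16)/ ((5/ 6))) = 407/ 60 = 6.78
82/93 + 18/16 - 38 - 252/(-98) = -174061/5208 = -33.42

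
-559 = -559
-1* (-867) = 867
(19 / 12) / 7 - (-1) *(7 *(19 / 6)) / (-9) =-1691 / 756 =-2.24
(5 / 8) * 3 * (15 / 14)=225 / 112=2.01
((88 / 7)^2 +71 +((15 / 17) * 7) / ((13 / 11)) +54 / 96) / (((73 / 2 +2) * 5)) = 40687509 / 33353320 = 1.22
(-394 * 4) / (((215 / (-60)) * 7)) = 18912 / 301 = 62.83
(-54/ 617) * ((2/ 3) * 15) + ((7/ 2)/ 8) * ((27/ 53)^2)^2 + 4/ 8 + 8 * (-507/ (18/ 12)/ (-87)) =208284614908913/ 6776850073584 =30.73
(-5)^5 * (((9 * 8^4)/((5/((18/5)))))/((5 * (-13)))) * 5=82944000/13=6380307.69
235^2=55225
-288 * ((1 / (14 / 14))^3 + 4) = -1440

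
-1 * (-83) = 83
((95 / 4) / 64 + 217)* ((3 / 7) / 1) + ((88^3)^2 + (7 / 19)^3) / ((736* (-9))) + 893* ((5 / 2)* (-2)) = -70113684.46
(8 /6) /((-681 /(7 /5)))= -28 /10215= -0.00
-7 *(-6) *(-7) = -294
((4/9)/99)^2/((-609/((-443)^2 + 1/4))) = -3139988/483473529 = -0.01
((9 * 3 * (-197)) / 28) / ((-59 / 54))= 143613 / 826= 173.87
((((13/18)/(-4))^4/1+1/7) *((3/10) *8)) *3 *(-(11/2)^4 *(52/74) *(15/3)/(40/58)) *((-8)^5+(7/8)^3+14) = 501206221247298280571/3167722930176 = 158222872.48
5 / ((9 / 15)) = 8.33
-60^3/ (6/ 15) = -540000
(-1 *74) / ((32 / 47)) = -1739 / 16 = -108.69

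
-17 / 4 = -4.25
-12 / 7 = -1.71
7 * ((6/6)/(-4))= -7/4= -1.75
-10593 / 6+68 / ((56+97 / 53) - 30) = -5201017 / 2950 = -1763.06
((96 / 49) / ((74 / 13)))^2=389376 / 3286969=0.12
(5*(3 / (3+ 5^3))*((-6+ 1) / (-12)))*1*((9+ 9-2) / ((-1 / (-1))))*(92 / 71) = 1.01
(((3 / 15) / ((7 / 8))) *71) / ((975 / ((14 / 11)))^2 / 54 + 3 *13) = 0.00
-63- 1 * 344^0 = -64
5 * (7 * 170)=5950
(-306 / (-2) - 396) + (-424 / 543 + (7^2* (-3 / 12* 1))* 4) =-158980 / 543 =-292.78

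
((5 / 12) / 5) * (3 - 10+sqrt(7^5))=-7 / 12+49 * sqrt(7) / 12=10.22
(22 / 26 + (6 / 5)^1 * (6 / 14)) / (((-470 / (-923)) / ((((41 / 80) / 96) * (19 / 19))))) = 1801909 / 126336000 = 0.01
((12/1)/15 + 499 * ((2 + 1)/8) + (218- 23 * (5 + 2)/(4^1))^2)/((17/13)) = 1944371/80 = 24304.64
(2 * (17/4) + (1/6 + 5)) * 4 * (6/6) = 164/3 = 54.67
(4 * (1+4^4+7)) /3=352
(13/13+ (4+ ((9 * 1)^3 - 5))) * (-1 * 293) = -213597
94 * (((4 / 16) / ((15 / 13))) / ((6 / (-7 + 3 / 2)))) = -6721 / 360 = -18.67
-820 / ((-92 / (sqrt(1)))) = 205 / 23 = 8.91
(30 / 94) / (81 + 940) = 15 / 47987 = 0.00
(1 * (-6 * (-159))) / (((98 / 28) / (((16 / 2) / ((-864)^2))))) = 53 / 18144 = 0.00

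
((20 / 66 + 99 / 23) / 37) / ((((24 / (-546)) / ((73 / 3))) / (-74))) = 23230571 / 4554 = 5101.14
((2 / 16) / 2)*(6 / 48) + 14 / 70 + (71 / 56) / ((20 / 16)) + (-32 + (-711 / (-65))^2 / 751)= -87048184759 / 2842985600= -30.62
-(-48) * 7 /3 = 112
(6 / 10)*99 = 297 / 5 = 59.40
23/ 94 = 0.24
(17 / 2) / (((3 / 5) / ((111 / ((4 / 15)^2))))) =707625 / 32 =22113.28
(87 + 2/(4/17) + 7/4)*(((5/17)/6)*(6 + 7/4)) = 60295/1632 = 36.95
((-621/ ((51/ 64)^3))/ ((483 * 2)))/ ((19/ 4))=-524288/ 1960287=-0.27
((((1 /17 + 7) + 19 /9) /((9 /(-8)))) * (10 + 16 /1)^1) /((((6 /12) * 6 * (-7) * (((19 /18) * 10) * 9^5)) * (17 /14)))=583648 /43772137965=0.00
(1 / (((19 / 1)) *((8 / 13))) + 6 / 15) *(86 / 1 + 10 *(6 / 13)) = 11439 / 260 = 44.00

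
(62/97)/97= 62/9409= 0.01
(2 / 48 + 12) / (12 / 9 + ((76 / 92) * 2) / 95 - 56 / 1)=-0.22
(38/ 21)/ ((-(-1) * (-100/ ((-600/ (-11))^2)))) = -45600/ 847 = -53.84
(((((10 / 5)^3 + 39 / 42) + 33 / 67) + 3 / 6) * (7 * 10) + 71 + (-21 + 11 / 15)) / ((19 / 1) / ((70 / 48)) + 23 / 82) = 55.99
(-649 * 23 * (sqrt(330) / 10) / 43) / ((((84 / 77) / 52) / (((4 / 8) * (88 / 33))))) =-4269122 * sqrt(330) / 1935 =-40078.79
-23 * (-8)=184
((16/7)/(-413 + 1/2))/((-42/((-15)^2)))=0.03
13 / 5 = 2.60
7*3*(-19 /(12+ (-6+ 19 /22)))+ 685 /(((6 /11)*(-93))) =-6035909 /84258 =-71.64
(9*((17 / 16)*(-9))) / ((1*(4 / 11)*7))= -15147 / 448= -33.81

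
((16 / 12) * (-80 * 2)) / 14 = -320 / 21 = -15.24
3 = 3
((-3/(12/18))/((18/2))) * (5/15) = -1/6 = -0.17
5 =5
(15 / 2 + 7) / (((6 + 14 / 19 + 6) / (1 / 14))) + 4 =27655 / 6776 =4.08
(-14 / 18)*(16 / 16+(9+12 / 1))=-154 / 9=-17.11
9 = 9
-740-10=-750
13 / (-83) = -13 / 83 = -0.16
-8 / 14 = -4 / 7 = -0.57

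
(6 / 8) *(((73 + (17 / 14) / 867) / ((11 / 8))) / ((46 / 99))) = 85.70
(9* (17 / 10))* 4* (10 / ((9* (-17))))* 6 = -24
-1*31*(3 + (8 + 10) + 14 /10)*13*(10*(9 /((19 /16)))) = -12999168 /19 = -684166.74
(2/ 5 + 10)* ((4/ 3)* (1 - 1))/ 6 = 0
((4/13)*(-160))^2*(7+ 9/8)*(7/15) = 358400/39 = 9189.74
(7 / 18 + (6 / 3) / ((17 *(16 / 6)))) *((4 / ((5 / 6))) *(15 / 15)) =106 / 51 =2.08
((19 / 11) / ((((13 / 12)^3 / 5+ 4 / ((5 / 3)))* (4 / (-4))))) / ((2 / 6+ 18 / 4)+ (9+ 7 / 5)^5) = -162000000 / 30289016825309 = -0.00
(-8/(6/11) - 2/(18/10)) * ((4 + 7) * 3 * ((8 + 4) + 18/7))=-53108/7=-7586.86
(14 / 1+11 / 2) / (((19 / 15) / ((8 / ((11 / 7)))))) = 16380 / 209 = 78.37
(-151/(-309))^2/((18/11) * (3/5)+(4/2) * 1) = 1254055/15658884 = 0.08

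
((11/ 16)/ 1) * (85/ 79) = 935/ 1264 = 0.74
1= 1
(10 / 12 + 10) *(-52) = -1690 / 3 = -563.33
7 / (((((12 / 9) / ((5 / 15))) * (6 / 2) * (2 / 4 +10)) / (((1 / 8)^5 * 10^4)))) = 0.02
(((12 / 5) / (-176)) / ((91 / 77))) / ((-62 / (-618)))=-0.12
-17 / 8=-2.12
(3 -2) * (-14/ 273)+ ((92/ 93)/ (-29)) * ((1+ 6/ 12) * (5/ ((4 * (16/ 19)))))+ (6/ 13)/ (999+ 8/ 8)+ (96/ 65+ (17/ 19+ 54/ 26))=11516050607/ 2664636000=4.32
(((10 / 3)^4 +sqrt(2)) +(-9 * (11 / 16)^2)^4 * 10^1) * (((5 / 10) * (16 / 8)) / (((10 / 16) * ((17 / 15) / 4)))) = 96 * sqrt(2) / 17 +591070326867605 / 30802968576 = 19196.73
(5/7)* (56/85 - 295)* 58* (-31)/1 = 378018.17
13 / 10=1.30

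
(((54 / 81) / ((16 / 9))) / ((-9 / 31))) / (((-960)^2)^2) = -31 / 20384317440000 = -0.00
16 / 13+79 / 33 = 1555 / 429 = 3.62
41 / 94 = 0.44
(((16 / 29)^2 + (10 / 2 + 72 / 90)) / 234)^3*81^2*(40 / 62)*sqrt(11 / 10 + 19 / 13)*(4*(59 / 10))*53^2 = 75682307500045034733*sqrt(4810) / 658314018754388750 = 7973.22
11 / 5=2.20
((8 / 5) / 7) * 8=64 / 35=1.83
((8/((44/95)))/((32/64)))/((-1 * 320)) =-19/176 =-0.11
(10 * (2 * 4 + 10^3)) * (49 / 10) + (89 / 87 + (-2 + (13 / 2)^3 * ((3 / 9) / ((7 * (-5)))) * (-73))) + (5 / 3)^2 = 3623652107 / 73080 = 49584.73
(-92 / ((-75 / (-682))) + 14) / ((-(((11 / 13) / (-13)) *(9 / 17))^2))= 509230234526 / 735075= 692759.56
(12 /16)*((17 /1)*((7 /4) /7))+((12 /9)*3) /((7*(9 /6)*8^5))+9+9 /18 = 1091329 /86016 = 12.69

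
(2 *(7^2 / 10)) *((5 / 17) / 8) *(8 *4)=196 / 17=11.53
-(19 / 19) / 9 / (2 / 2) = -0.11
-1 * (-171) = 171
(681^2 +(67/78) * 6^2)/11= 6029295/143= 42162.90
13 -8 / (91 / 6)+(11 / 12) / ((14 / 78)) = 6399 / 364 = 17.58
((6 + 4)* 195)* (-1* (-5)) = 9750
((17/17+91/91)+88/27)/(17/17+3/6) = 3.51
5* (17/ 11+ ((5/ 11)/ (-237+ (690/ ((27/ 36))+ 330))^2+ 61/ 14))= 423994405/ 14366366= 29.51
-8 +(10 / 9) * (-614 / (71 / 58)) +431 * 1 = -85823 / 639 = -134.31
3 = 3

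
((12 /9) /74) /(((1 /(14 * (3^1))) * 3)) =28 /111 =0.25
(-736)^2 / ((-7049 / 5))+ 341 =-304771 / 7049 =-43.24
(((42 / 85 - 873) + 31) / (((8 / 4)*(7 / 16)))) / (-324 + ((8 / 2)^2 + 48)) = 143056 / 38675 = 3.70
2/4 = 1/2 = 0.50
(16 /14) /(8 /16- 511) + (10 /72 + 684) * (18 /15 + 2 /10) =957.79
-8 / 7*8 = -64 / 7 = -9.14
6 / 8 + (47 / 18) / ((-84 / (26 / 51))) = 14153 / 19278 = 0.73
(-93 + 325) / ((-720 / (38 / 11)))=-1.11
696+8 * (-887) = -6400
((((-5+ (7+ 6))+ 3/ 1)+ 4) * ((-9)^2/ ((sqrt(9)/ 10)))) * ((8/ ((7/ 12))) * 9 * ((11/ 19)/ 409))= 38491200/ 54397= 707.60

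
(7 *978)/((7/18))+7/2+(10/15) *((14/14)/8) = 211291/12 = 17607.58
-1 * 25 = -25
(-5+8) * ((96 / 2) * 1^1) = 144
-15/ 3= -5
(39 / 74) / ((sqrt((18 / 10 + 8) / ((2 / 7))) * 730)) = 0.00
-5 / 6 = -0.83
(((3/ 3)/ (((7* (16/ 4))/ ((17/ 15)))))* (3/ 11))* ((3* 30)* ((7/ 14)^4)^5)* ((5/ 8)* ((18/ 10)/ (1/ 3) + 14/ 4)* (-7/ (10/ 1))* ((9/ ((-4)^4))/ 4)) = -122553/ 3779571220480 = -0.00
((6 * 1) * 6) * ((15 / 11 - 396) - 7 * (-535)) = 1326744 / 11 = 120613.09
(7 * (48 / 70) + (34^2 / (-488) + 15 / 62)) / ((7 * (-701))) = -0.00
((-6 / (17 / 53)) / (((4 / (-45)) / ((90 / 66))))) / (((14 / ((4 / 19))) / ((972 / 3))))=34773300 / 24871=1398.15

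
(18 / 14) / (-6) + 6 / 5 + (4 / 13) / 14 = 131 / 130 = 1.01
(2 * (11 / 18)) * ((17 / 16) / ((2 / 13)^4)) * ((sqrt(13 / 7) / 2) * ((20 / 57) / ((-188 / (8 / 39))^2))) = 158015 * sqrt(91) / 2284565472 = 0.00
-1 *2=-2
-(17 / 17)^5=-1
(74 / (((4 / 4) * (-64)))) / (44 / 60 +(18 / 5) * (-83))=555 / 143072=0.00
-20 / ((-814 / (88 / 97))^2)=-320 / 12880921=-0.00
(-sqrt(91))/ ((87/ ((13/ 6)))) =-13 * sqrt(91)/ 522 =-0.24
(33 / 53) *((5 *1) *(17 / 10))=561 / 106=5.29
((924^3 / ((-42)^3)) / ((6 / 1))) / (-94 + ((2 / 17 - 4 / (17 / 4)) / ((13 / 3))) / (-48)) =9412832 / 498555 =18.88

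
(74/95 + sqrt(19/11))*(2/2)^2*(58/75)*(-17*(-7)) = 510748/7125 + 6902*sqrt(209)/825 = 192.63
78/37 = 2.11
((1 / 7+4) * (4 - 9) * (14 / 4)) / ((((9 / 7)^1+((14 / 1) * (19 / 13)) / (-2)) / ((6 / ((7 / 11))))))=5655 / 74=76.42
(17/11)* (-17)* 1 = -26.27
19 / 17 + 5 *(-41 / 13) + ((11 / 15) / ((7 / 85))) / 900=-61156873 / 4176900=-14.64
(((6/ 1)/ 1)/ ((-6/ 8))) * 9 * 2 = -144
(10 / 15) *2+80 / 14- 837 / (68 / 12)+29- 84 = -69850 / 357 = -195.66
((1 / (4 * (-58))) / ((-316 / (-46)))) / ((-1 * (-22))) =-23 / 806432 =-0.00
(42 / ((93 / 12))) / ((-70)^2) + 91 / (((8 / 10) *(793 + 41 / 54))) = 67160481 / 465063550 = 0.14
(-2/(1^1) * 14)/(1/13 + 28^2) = -364/10193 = -0.04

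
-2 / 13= -0.15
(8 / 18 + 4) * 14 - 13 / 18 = 123 / 2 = 61.50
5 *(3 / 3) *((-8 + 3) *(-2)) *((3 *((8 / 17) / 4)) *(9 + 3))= 3600 / 17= 211.76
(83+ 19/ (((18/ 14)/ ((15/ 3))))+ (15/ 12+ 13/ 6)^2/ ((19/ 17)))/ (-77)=-457825/ 210672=-2.17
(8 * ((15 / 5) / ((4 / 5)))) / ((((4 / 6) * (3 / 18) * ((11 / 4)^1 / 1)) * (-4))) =-270 / 11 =-24.55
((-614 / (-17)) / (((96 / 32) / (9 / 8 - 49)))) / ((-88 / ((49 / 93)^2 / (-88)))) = -282311981 / 13663482624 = -0.02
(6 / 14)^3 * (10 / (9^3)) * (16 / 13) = 160 / 120393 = 0.00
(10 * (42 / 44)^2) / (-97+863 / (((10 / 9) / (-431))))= -11025 / 405174187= -0.00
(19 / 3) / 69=19 / 207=0.09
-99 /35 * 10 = -198 /7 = -28.29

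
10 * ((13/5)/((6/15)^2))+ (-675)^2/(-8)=-454325/8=-56790.62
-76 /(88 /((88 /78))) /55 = -38 /2145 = -0.02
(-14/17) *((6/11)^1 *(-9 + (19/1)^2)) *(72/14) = -13824/17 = -813.18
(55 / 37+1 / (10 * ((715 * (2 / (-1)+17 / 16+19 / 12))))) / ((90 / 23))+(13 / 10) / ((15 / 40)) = 1419577849 / 369047250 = 3.85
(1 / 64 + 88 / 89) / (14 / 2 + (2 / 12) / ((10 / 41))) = 85815 / 656464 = 0.13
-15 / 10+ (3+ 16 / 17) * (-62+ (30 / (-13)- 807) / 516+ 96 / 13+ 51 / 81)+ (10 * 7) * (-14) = -1232049445 / 1026324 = -1200.45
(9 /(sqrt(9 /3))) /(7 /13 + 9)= 39 * sqrt(3) /124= 0.54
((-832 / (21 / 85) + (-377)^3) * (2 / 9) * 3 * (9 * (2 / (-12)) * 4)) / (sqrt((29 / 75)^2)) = 112530601300 / 203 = 554337937.44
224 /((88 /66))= 168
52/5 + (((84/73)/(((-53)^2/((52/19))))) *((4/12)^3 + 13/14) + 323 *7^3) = 266106367583/2401695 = 110799.40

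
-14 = -14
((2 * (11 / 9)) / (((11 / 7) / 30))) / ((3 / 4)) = 560 / 9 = 62.22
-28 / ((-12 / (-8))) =-56 / 3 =-18.67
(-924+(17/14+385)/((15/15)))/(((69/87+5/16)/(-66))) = 38428016/1197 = 32103.61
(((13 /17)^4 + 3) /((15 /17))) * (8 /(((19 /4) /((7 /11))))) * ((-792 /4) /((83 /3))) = -1125427968 /38739005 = -29.05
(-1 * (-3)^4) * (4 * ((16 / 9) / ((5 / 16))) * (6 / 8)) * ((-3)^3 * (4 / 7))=746496 / 35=21328.46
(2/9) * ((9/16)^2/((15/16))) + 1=43/40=1.08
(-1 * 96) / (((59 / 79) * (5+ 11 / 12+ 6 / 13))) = -1183104 / 58705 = -20.15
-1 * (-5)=5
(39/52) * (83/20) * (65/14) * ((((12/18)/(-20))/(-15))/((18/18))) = 1079/33600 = 0.03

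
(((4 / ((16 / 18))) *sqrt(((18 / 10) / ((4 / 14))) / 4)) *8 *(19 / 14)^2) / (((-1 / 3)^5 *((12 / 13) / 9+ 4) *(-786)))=6.27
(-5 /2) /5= -1 /2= -0.50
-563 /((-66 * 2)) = 563 /132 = 4.27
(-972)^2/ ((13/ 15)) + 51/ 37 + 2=524356745/ 481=1090138.76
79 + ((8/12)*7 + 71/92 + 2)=23857/276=86.44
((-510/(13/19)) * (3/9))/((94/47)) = -1615/13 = -124.23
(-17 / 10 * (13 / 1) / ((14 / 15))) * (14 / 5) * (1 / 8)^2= -663 / 640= -1.04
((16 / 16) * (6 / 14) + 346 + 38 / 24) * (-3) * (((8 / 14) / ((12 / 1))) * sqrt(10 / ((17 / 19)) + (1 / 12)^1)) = -29233 * sqrt(117147) / 59976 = -166.83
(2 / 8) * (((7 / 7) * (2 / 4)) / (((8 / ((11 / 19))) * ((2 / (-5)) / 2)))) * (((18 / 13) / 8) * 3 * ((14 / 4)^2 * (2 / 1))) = -72765 / 126464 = -0.58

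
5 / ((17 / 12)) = 60 / 17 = 3.53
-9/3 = -3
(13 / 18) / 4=13 / 72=0.18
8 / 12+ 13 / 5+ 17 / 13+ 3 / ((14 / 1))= 13073 / 2730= 4.79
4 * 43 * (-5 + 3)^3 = -1376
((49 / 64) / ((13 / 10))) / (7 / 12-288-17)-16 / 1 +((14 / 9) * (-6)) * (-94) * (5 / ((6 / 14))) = 34942779497 / 3419208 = 10219.55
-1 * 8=-8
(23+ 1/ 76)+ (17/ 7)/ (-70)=427859/ 18620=22.98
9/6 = 3/2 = 1.50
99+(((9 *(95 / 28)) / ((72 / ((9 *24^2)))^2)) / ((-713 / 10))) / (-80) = 632619 / 4991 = 126.75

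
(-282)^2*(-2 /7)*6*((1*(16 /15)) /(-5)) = 5089536 /175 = 29083.06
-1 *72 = -72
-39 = -39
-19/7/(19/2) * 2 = -4/7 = -0.57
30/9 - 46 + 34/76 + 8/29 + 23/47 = -6441217/155382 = -41.45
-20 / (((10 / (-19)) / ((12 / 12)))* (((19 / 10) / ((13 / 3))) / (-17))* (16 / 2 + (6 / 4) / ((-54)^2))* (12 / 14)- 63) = 668304 / 2102047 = 0.32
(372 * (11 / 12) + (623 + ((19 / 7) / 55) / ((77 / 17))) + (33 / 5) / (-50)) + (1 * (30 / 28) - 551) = 306788934 / 741125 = 413.95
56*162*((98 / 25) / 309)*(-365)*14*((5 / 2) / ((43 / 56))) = -8480408832 / 4429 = -1914745.73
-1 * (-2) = 2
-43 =-43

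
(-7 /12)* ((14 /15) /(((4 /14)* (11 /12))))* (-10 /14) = 49 /33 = 1.48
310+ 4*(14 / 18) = 2818 / 9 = 313.11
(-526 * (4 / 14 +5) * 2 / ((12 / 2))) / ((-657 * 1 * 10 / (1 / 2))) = 9731 / 137970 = 0.07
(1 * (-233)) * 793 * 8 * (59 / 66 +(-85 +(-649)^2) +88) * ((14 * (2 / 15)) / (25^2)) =-575286887300944 / 309375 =-1859513171.07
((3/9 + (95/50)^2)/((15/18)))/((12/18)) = 3549/500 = 7.10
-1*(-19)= 19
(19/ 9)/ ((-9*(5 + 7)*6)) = -19/ 5832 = -0.00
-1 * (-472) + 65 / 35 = 3317 / 7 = 473.86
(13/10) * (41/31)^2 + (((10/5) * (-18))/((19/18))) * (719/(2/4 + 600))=-8456165033/219290590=-38.56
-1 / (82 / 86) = -43 / 41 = -1.05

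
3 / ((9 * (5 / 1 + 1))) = 1 / 18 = 0.06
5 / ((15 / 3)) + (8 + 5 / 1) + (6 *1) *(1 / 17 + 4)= 38.35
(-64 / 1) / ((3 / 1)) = -64 / 3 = -21.33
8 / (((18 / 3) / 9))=12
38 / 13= 2.92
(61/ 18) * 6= 61/ 3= 20.33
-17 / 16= -1.06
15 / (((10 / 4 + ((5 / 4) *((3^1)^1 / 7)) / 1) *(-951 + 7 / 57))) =-1197 / 230350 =-0.01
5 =5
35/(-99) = -35/99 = -0.35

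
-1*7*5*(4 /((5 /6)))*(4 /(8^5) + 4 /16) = -43029 /1024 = -42.02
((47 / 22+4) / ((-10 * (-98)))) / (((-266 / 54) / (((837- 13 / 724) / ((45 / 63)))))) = -88351155 / 59315872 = -1.49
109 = 109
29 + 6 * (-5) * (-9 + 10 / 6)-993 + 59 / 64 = -47557 / 64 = -743.08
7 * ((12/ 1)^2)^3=20901888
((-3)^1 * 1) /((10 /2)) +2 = 7 /5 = 1.40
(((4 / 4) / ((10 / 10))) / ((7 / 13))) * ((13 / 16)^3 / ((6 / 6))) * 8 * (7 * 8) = 28561 / 64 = 446.27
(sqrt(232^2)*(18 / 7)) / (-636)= -348 / 371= -0.94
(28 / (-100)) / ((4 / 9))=-63 / 100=-0.63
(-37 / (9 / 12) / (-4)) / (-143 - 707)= -37 / 2550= -0.01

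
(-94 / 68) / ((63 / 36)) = -94 / 119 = -0.79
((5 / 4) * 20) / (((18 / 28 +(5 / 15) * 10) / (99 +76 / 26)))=1391250 / 2171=640.83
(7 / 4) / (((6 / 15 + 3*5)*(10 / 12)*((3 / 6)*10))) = 3 / 110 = 0.03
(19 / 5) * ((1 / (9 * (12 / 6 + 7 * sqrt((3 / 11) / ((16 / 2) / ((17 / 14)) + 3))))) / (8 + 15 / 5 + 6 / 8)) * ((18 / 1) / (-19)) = -28688 / 1098155 + 56 * sqrt(91443) / 1098155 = -0.01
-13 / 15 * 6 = -26 / 5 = -5.20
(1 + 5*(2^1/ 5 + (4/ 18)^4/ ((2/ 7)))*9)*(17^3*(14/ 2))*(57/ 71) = 9233605199/ 17253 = 535188.38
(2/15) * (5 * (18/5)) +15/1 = 87/5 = 17.40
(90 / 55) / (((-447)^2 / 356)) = 712 / 244211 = 0.00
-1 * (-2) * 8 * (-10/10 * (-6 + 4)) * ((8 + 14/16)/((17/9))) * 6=15336/17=902.12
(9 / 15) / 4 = 3 / 20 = 0.15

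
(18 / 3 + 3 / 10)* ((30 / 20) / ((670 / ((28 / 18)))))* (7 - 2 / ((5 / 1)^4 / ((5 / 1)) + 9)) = 17199 / 112225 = 0.15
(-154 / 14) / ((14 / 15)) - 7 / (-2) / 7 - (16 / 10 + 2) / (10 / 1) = -2038 / 175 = -11.65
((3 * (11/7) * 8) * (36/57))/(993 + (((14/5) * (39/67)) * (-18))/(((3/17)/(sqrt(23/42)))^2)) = 1061280/21257789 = 0.05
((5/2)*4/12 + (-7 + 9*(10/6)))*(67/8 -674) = -5879.69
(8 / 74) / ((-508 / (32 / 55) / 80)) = -512 / 51689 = -0.01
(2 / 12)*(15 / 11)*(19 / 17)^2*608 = 548720 / 3179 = 172.61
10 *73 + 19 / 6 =4399 / 6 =733.17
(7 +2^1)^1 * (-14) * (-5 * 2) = 1260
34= 34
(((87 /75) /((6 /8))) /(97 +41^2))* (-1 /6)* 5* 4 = -0.00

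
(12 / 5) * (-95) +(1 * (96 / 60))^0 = -227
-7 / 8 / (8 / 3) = -21 / 64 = -0.33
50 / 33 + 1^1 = 83 / 33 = 2.52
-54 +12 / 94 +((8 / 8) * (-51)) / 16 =-42909 / 752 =-57.06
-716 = -716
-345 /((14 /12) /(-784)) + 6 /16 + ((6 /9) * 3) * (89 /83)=153943433 /664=231842.52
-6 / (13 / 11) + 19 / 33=-1931 / 429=-4.50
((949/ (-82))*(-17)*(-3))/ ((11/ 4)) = -96798/ 451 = -214.63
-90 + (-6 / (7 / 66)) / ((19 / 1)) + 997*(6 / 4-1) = 107869 / 266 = 405.52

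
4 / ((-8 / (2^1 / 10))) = -1 / 10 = -0.10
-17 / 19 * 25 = -425 / 19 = -22.37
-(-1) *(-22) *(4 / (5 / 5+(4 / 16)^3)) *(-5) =5632 / 13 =433.23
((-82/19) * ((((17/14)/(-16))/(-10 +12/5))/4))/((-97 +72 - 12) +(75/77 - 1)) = 38335/131739008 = 0.00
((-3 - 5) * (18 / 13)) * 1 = -144 / 13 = -11.08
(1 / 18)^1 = 1 / 18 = 0.06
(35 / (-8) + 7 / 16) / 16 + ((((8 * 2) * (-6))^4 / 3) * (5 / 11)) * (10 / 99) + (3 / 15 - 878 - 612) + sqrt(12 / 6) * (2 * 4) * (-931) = 201095813661 / 154880 - 7448 * sqrt(2) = 1287864.49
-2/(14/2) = -2/7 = -0.29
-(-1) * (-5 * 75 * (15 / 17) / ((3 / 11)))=-20625 / 17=-1213.24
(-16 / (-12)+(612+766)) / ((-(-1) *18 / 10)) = 20690 / 27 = 766.30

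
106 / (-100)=-53 / 50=-1.06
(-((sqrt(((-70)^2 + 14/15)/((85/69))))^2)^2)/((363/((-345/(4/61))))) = 1002751821766163/4371125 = 229403602.45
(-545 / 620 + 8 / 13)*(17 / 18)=-7225 / 29016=-0.25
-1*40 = -40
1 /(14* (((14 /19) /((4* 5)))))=95 /49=1.94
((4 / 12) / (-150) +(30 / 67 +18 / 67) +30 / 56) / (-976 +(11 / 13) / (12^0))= -6858631 / 5350961700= -0.00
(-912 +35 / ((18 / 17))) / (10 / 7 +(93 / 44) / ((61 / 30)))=-74311237 / 208665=-356.13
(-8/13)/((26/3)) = -12/169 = -0.07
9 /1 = 9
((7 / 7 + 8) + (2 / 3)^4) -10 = -65 / 81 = -0.80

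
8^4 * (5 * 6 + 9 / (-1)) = 86016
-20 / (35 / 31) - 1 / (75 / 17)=-17.94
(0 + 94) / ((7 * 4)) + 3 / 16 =397 / 112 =3.54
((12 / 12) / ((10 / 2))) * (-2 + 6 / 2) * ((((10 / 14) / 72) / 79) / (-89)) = -1 / 3543624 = -0.00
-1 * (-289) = 289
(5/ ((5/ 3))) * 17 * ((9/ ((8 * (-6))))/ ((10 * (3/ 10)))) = -51/ 16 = -3.19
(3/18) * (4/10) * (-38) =-38/15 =-2.53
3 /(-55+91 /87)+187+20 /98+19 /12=260456695 /1380036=188.73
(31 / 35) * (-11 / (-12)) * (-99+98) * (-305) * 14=3466.83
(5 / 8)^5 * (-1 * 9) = -28125 / 32768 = -0.86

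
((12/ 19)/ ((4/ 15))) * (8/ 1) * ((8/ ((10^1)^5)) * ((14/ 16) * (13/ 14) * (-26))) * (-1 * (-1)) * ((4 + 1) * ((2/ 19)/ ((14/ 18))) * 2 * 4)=-54756/ 315875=-0.17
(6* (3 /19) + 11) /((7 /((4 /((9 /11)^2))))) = 10.20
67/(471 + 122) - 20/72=-1759/10674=-0.16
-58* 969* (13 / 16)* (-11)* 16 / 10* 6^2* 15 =433991844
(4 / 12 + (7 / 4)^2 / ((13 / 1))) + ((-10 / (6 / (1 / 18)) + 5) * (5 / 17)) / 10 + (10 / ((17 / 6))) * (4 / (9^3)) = 629495 / 859248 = 0.73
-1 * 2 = -2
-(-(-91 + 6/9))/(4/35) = -9485/12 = -790.42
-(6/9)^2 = -4/9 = -0.44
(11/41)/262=11/10742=0.00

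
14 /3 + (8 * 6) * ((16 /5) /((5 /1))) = 2654 /75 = 35.39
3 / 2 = 1.50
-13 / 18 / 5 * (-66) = 143 / 15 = 9.53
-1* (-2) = 2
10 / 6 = 5 / 3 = 1.67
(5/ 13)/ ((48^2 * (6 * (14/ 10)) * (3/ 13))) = 25/ 290304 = 0.00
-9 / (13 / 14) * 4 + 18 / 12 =-969 / 26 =-37.27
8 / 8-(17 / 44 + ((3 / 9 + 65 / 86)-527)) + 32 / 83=248231531 / 471108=526.91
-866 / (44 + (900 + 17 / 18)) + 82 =1379150 / 17009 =81.08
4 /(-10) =-2 /5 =-0.40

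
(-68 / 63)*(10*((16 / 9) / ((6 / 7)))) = -5440 / 243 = -22.39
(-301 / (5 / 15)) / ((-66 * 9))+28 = 5845 / 198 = 29.52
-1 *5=-5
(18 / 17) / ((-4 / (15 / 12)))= -45 / 136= -0.33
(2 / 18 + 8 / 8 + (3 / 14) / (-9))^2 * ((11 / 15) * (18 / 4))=206459 / 52920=3.90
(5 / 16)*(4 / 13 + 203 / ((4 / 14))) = 92405 / 416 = 222.13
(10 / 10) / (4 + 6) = 0.10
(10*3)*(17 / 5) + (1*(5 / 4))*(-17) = 323 / 4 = 80.75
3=3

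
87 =87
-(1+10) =-11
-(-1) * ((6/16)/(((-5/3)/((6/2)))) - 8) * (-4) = 347/10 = 34.70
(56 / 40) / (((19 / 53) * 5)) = 371 / 475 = 0.78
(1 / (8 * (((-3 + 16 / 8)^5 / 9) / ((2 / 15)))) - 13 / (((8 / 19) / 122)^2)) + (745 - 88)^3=22600158163 / 80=282501977.04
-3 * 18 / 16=-27 / 8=-3.38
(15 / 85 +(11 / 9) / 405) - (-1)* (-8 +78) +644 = 44254132 / 61965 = 714.18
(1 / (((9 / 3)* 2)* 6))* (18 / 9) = 1 / 18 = 0.06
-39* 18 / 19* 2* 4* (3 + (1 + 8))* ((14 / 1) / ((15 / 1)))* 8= -2515968 / 95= -26483.87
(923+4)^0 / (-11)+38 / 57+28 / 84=0.91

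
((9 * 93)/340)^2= 700569/115600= 6.06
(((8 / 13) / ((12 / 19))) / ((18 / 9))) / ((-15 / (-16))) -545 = -318521 / 585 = -544.48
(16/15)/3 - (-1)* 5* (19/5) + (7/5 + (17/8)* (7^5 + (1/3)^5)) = 173675207/4860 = 35735.64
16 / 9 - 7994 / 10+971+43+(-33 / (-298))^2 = 864733553 / 3996180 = 216.39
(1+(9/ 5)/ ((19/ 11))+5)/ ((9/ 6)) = 446/ 95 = 4.69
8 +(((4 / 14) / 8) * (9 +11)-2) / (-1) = 9.29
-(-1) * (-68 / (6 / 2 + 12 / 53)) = -3604 / 171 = -21.08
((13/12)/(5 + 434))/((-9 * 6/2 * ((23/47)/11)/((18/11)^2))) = -611/111067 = -0.01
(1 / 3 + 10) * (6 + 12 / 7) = 558 / 7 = 79.71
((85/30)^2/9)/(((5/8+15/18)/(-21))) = -578/45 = -12.84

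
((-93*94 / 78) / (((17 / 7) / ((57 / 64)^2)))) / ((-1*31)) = 1068921 / 905216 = 1.18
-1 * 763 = -763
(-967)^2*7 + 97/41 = 268370640/41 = 6545625.37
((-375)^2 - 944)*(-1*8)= -1117448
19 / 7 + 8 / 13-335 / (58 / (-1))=48059 / 5278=9.11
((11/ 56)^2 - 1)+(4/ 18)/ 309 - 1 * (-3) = 17785205/ 8721216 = 2.04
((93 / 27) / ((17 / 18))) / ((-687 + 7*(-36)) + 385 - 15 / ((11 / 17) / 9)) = -682 / 142613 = -0.00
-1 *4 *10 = -40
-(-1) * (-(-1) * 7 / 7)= 1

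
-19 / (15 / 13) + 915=13478 / 15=898.53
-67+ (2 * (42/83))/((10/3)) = -27679/415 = -66.70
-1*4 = -4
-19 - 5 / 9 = -176 / 9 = -19.56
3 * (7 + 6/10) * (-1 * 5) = -114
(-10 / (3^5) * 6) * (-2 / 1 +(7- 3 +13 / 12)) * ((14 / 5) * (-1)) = 518 / 243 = 2.13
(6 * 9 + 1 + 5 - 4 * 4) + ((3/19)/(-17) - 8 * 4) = 3873/323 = 11.99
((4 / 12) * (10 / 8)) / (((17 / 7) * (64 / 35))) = 0.09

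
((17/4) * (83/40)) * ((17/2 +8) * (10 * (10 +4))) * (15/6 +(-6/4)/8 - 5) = -14015463/256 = -54747.90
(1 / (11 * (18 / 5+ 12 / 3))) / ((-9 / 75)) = -125 / 1254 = -0.10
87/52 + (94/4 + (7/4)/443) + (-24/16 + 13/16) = 2256563/92144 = 24.49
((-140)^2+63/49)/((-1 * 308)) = -137209/2156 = -63.64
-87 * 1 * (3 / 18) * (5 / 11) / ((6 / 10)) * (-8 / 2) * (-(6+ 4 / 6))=-29000 / 99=-292.93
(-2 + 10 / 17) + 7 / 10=-121 / 170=-0.71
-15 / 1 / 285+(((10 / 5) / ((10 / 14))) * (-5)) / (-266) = 0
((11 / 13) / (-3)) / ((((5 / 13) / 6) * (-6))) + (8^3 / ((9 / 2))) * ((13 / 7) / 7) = 68177 / 2205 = 30.92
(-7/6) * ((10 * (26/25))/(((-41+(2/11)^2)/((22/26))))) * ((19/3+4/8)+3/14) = 393976/223065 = 1.77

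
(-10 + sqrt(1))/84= -3/28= -0.11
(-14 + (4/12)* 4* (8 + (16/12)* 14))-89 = -607/9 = -67.44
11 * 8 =88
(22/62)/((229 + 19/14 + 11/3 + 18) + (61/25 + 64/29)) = 0.00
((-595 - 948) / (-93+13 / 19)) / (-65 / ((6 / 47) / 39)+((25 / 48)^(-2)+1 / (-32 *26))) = -401180000 / 476533352751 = -0.00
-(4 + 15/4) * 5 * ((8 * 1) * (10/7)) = -3100/7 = -442.86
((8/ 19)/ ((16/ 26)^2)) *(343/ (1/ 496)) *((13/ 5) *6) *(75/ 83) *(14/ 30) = 1244323.96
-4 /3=-1.33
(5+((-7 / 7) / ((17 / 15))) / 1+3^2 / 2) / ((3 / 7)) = 2051 / 102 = 20.11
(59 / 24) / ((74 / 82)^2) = 99179 / 32856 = 3.02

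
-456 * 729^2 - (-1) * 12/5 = -1211685468/5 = -242337093.60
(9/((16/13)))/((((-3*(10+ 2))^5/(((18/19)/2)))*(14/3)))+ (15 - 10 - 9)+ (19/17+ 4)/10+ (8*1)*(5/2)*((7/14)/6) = -163972990033/90017464320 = -1.82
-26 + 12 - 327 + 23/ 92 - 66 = -1627/ 4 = -406.75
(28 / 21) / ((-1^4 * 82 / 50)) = -0.81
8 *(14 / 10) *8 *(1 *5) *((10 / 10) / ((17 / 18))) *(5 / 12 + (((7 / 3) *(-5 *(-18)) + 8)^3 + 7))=4914410038.59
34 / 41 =0.83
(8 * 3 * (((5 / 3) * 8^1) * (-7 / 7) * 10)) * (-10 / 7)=32000 / 7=4571.43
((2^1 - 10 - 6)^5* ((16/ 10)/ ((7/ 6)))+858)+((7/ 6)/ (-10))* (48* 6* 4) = -3684318/ 5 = -736863.60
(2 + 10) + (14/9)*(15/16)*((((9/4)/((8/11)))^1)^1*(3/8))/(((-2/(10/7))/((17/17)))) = 22101/2048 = 10.79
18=18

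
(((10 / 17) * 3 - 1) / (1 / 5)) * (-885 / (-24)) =19175 / 136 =140.99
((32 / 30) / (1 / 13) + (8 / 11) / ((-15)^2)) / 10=17164 / 12375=1.39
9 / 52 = 0.17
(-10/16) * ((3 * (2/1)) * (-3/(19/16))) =180/19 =9.47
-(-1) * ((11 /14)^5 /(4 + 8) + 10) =10.02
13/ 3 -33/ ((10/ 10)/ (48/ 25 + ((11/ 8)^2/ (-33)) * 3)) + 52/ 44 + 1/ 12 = -2750333/ 52800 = -52.09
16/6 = 2.67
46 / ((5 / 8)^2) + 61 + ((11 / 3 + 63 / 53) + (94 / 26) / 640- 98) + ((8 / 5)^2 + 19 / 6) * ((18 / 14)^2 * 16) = 15368146657 / 64821120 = 237.09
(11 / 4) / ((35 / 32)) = 88 / 35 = 2.51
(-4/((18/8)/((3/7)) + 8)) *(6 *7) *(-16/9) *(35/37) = 125440/5883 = 21.32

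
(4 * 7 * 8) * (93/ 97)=20832/ 97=214.76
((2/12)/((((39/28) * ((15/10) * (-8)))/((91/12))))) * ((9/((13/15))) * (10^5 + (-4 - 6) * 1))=-4082925/52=-78517.79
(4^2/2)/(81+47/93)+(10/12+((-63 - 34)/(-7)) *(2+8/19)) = 52141543/1512210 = 34.48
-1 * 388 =-388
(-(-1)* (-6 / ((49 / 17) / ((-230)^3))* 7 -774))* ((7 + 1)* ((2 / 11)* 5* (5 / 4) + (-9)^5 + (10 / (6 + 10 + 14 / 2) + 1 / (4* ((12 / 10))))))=-148317279627484262 / 1771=-83747758118285.86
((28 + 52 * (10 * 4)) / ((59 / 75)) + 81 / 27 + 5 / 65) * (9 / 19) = 18518940 / 14573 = 1270.77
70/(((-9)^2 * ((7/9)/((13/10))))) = 1.44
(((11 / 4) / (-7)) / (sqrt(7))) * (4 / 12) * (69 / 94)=-253 * sqrt(7) / 18424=-0.04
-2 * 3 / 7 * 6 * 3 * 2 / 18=-12 / 7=-1.71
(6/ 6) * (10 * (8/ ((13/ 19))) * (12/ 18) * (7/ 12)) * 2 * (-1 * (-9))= 10640/ 13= 818.46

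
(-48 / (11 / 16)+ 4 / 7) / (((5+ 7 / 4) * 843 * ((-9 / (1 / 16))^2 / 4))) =-1333 / 567841428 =-0.00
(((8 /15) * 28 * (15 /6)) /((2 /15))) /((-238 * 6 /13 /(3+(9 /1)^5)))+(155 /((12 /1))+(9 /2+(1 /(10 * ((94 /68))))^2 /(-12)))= -423900018622 /2816475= -150507.29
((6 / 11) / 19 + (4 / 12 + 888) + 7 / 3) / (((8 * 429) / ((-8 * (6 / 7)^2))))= -2233864 / 1464463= -1.53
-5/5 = -1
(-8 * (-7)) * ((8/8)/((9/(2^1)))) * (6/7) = 32/3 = 10.67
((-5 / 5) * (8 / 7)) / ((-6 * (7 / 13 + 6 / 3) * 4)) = 13 / 693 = 0.02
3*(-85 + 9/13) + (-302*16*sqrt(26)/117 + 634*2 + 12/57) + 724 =429604/247 - 4832*sqrt(26)/117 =1528.70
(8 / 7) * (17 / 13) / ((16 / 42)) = 51 / 13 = 3.92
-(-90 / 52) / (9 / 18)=45 / 13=3.46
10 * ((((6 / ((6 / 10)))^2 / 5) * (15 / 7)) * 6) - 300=15900 / 7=2271.43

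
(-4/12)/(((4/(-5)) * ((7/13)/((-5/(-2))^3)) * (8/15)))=40625/1792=22.67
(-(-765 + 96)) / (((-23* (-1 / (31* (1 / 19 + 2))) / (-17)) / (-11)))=151249527 / 437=346108.76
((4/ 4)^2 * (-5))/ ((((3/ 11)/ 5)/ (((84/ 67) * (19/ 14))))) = -10450/ 67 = -155.97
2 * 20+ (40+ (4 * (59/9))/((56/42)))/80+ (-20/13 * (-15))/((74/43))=6251699/115440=54.16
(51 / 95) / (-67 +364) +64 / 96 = 6287 / 9405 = 0.67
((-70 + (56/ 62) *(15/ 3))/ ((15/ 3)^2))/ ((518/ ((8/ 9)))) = -232/ 51615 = -0.00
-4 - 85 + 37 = -52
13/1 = 13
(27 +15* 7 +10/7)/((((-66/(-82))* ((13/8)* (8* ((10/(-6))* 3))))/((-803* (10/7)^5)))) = 12185.15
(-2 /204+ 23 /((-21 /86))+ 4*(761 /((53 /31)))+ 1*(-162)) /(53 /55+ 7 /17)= 3172442075 /2862636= 1108.22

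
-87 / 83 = -1.05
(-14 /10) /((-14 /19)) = 19 /10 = 1.90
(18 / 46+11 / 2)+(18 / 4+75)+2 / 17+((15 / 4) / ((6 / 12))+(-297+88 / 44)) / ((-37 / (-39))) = -6294059 / 28934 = -217.53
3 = 3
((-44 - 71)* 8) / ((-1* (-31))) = -920 / 31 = -29.68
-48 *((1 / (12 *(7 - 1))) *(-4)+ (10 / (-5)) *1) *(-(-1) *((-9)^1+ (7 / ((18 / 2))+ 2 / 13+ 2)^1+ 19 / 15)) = -831464 / 1755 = -473.77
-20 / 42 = -10 / 21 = -0.48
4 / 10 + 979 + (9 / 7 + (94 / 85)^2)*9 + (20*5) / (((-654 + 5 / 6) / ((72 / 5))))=198158545112 / 198203425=999.77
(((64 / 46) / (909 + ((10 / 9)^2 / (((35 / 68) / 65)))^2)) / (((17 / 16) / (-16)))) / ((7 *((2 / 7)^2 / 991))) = -4567386507264 / 3169756258891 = -1.44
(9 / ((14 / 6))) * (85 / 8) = 2295 / 56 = 40.98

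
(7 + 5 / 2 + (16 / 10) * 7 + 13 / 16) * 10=1721 / 8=215.12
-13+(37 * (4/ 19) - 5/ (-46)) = -4459/ 874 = -5.10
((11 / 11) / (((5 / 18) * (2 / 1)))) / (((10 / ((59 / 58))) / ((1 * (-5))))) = -531 / 580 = -0.92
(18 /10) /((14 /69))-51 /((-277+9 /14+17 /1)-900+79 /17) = 57171167 /6412490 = 8.92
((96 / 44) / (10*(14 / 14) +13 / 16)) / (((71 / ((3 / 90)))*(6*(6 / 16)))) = 256 / 6080085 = 0.00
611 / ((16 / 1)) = 611 / 16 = 38.19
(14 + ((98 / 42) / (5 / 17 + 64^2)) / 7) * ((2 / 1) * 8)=224.00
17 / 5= 3.40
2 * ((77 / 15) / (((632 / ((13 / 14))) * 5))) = 143 / 47400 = 0.00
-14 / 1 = -14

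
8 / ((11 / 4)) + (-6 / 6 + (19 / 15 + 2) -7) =-301 / 165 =-1.82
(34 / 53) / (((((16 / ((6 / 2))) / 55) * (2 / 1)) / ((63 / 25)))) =35343 / 4240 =8.34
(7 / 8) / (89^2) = 7 / 63368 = 0.00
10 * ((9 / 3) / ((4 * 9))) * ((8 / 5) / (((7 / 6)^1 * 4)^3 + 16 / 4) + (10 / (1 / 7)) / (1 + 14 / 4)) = 249793 / 19251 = 12.98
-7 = -7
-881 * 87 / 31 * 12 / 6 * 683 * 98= -330986470.84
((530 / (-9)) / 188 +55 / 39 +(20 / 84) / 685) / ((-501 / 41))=-474534041 / 5284088082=-0.09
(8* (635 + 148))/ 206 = 3132/ 103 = 30.41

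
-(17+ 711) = -728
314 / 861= 0.36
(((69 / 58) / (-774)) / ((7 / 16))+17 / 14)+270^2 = 545446859 / 7482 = 72901.21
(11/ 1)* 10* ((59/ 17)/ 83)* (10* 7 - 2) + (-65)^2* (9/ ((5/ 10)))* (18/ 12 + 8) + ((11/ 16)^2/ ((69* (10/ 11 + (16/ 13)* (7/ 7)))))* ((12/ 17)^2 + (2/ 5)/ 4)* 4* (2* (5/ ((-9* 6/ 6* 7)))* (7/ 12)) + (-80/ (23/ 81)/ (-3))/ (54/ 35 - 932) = 41199821999882561907817/ 57001279548169728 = 722787.67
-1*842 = -842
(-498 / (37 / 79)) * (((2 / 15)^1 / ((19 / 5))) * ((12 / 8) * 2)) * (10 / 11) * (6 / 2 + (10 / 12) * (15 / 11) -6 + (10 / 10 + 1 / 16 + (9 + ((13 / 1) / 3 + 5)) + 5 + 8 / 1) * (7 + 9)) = -4470169180 / 85063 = -52551.28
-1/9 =-0.11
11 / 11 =1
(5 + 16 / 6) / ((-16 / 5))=-115 / 48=-2.40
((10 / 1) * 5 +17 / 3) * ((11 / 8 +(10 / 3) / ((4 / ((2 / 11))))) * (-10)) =-336505 / 396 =-849.76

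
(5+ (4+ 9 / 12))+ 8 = 71 / 4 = 17.75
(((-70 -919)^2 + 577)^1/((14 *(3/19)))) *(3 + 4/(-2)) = 1328233/3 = 442744.33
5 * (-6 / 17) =-30 / 17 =-1.76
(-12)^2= 144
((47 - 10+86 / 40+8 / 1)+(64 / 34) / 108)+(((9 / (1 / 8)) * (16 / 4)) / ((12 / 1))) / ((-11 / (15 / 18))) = 4579367 / 100980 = 45.35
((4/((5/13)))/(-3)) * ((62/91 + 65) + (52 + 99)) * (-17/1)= 12769.75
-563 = -563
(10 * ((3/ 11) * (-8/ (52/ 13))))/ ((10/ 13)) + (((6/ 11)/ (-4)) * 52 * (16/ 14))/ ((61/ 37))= -56394/ 4697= -12.01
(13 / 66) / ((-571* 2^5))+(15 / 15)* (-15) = -18089293 / 1205952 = -15.00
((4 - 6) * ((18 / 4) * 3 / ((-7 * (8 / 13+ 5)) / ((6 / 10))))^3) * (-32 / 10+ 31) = 0.49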